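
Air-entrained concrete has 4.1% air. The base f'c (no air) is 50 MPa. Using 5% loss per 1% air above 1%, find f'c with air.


Strength loss = (4.1 - 1) * 5 = 15.5%
f'c = 50 * (1 - 15.5/100)
= 42.25 MPa

42.25


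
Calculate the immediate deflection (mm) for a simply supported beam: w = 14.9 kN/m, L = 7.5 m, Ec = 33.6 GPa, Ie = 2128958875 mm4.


Convert: L = 7.5 m = 7500 mm, Ec = 33.6 GPa = 33600 MPa
delta = 5 * 14.9 * 7500^4 / (384 * 33600 * 2128958875)
= 8.58 mm

8.58


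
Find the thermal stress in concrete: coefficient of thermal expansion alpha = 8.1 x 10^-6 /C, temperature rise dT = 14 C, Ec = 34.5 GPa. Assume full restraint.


sigma = alpha * dT * Ec
= 8.1e-6 * 14 * 34.5 * 1000
= 3.912 MPa

3.912


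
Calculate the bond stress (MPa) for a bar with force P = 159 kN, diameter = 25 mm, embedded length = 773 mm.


u = P / (pi * db * ld)
= 159 * 1000 / (pi * 25 * 773)
= 2.619 MPa

2.619


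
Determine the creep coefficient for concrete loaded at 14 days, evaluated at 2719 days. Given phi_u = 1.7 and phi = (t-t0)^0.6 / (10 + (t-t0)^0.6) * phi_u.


dt = 2719 - 14 = 2705
phi = 2705^0.6 / (10 + 2705^0.6) * 1.7
= 1.564

1.564


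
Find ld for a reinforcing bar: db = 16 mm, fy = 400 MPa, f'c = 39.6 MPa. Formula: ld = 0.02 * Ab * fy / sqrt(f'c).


Ab = pi * 16^2 / 4 = 201.062 mm2
ld = 0.02 * 201.062 * 400 / sqrt(39.6)
= 255.6 mm

255.6


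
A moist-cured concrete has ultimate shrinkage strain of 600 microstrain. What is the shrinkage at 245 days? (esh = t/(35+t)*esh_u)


esh(245) = 245 / (35 + 245) * 600
= 245 / 280 * 600
= 525.0 microstrain

525.0


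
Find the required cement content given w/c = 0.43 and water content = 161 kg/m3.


Cement = water / (w/c)
= 161 / 0.43
= 374.4 kg/m3

374.4


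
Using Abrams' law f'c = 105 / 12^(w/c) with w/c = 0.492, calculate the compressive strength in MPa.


f'c = 105 / 12^0.492
= 105 / 3.396
= 30.92 MPa

30.92


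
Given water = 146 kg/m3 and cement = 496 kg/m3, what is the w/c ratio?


w/c = water / cement
w/c = 146 / 496 = 0.294

0.294


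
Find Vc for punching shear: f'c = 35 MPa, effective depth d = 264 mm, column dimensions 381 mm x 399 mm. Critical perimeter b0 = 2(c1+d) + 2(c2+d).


b0 = 2*(381 + 264) + 2*(399 + 264) = 2616 mm
Vc = 0.33 * sqrt(35) * 2616 * 264 / 1000
= 1348.31 kN

1348.31


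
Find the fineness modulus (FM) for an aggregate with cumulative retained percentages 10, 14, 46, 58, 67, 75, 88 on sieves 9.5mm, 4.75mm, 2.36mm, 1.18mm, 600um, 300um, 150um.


FM = sum(cumulative % retained) / 100
= 358 / 100
= 3.58

3.58


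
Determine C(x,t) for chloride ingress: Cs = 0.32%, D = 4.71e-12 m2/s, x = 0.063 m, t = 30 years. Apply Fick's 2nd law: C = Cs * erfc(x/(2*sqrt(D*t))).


t_seconds = 30 * 365.25 * 24 * 3600 = 946728000.0 s
arg = 0.063 / (2 * sqrt(4.71e-12 * 946728000.0))
= 0.4717
erfc(0.4717) = 0.5047
C = 0.32 * 0.5047 = 0.1615%

0.1615


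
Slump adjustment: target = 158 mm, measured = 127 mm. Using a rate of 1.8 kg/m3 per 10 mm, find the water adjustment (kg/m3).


Difference = 158 - 127 = 31 mm
Water adjustment = 31 * 1.8 / 10 = 5.6 kg/m3

5.6


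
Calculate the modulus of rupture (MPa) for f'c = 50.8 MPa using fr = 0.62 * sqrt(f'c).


fr = 0.62 * sqrt(50.8)
= 4.419 MPa

4.419


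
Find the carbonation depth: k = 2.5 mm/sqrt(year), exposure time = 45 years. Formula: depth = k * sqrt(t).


depth = k * sqrt(t)
= 2.5 * sqrt(45)
= 16.77 mm

16.77


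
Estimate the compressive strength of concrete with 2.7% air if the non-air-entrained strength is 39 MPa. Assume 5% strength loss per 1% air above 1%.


Strength loss = (2.7 - 1) * 5 = 8.5%
f'c = 39 * (1 - 8.5/100)
= 35.69 MPa

35.69


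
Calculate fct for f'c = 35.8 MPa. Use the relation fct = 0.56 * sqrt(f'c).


fct = 0.56 * sqrt(35.8)
= 0.56 * 5.983
= 3.351 MPa

3.351


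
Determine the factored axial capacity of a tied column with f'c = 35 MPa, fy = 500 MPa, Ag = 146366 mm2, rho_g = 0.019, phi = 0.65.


Ast = rho * Ag = 0.019 * 146366 = 2780.954 mm2
phi*Pn = 0.65 * 0.80 * (0.85 * 35 * (146366 - 2780.954) + 500 * 2780.954) / 1000
= 2944.31 kN

2944.31


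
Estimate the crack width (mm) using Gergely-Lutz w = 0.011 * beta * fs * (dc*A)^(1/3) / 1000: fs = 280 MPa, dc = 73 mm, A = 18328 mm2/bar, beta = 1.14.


w = 0.011 * beta * fs * (dc * A)^(1/3) / 1000
= 0.011 * 1.14 * 280 * (73 * 18328)^(1/3) / 1000
= 0.387 mm

0.387


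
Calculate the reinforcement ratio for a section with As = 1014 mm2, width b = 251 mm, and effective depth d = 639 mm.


rho = As / (b * d)
= 1014 / (251 * 639)
= 0.0063

0.0063


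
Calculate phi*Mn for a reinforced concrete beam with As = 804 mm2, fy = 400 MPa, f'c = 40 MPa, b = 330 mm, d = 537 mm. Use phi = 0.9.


a = As * fy / (0.85 * f'c * b)
= 804 * 400 / (0.85 * 40 * 330)
= 28.6631 mm
Mn = As * fy * (d - a/2) / 10^6
= 168.0902 kN-m
phi*Mn = 0.9 * 168.0902 = 151.28 kN-m

151.28


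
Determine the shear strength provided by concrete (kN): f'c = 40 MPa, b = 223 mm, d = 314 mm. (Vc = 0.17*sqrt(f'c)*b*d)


Vc = 0.17 * sqrt(40) * 223 * 314 / 1000
= 75.29 kN

75.29


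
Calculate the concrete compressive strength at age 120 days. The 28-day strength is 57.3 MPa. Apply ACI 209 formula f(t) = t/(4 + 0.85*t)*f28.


f(120) = 120 / (4 + 0.85 * 120) * 57.3
= 120 / 106.0 * 57.3
= 64.87 MPa

64.87


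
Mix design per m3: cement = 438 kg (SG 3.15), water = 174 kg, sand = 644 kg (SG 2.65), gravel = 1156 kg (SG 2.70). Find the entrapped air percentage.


Vol cement = 438 / (3.15 * 1000) = 0.139048 m3
Vol water = 174 / 1000 = 0.174 m3
Vol sand = 644 / (2.65 * 1000) = 0.243019 m3
Vol gravel = 1156 / (2.70 * 1000) = 0.428148 m3
Total solid + water volume = 0.984215 m3
Air = (1 - 0.984215) * 100 = 1.58%

1.58


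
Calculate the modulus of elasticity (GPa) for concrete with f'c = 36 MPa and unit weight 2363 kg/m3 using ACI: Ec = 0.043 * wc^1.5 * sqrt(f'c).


Ec = 0.043 * 2363^1.5 * sqrt(36) / 1000
= 29.64 GPa

29.64


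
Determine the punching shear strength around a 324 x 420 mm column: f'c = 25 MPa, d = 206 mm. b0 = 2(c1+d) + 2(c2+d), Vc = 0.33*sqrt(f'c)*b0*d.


b0 = 2*(324 + 206) + 2*(420 + 206) = 2312 mm
Vc = 0.33 * sqrt(25) * 2312 * 206 / 1000
= 785.85 kN

785.85


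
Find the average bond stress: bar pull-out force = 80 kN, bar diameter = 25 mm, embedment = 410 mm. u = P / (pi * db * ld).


u = P / (pi * db * ld)
= 80 * 1000 / (pi * 25 * 410)
= 2.484 MPa

2.484


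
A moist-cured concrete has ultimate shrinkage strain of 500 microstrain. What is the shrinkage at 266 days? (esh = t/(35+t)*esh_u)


esh(266) = 266 / (35 + 266) * 500
= 266 / 301 * 500
= 441.9 microstrain

441.9


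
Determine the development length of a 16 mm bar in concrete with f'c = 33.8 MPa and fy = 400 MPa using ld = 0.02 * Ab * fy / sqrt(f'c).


Ab = pi * 16^2 / 4 = 201.062 mm2
ld = 0.02 * 201.062 * 400 / sqrt(33.8)
= 276.7 mm

276.7


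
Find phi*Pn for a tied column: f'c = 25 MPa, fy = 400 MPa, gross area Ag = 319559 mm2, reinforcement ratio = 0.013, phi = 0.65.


Ast = rho * Ag = 0.013 * 319559 = 4154.267 mm2
phi*Pn = 0.65 * 0.80 * (0.85 * 25 * (319559 - 4154.267) + 400 * 4154.267) / 1000
= 4349.31 kN

4349.31


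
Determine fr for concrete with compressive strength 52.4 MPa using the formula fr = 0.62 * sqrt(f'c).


fr = 0.62 * sqrt(52.4)
= 4.488 MPa

4.488


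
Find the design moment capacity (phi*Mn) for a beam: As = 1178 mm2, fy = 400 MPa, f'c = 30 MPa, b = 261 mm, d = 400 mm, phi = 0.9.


a = As * fy / (0.85 * f'c * b)
= 1178 * 400 / (0.85 * 30 * 261)
= 70.7986 mm
Mn = As * fy * (d - a/2) / 10^6
= 171.7999 kN-m
phi*Mn = 0.9 * 171.7999 = 154.62 kN-m

154.62


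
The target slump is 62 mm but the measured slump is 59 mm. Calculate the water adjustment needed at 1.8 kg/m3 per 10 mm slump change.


Difference = 62 - 59 = 3 mm
Water adjustment = 3 * 1.8 / 10 = 0.5 kg/m3

0.5


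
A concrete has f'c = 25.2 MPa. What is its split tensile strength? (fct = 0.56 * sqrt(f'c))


fct = 0.56 * sqrt(25.2)
= 0.56 * 5.02
= 2.811 MPa

2.811


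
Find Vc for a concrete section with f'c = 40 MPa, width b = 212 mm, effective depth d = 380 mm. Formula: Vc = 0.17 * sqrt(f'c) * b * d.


Vc = 0.17 * sqrt(40) * 212 * 380 / 1000
= 86.62 kN

86.62


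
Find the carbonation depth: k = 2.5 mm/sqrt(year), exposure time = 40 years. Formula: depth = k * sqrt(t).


depth = k * sqrt(t)
= 2.5 * sqrt(40)
= 15.81 mm

15.81


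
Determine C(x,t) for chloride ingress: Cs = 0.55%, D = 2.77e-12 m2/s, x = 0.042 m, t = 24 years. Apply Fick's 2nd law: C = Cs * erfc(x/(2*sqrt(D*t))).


t_seconds = 24 * 365.25 * 24 * 3600 = 757382400.0 s
arg = 0.042 / (2 * sqrt(2.77e-12 * 757382400.0))
= 0.4585
erfc(0.4585) = 0.5167
C = 0.55 * 0.5167 = 0.2842%

0.2842


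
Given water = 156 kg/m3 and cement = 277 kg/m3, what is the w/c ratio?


w/c = water / cement
w/c = 156 / 277 = 0.563

0.563


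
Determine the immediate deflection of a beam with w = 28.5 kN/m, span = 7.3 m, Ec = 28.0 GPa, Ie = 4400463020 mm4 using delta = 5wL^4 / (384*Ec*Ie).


Convert: L = 7.3 m = 7300 mm, Ec = 28.0 GPa = 28000 MPa
delta = 5 * 28.5 * 7300^4 / (384 * 28000 * 4400463020)
= 8.55 mm

8.55


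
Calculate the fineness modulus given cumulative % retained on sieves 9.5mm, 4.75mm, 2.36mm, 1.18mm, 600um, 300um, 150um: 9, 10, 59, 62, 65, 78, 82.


FM = sum(cumulative % retained) / 100
= 365 / 100
= 3.65

3.65


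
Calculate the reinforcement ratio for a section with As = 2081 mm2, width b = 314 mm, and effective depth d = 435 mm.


rho = As / (b * d)
= 2081 / (314 * 435)
= 0.0152

0.0152


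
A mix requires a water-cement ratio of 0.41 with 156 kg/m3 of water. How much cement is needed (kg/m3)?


Cement = water / (w/c)
= 156 / 0.41
= 380.5 kg/m3

380.5


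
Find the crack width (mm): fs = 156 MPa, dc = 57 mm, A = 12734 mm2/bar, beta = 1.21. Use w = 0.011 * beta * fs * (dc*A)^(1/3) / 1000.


w = 0.011 * beta * fs * (dc * A)^(1/3) / 1000
= 0.011 * 1.21 * 156 * (57 * 12734)^(1/3) / 1000
= 0.187 mm

0.187


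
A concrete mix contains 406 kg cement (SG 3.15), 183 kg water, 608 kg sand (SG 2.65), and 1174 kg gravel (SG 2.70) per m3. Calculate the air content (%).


Vol cement = 406 / (3.15 * 1000) = 0.128889 m3
Vol water = 183 / 1000 = 0.183 m3
Vol sand = 608 / (2.65 * 1000) = 0.229434 m3
Vol gravel = 1174 / (2.70 * 1000) = 0.434815 m3
Total solid + water volume = 0.976138 m3
Air = (1 - 0.976138) * 100 = 2.39%

2.39


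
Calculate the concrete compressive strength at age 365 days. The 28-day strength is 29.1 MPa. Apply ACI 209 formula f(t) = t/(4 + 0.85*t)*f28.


f(365) = 365 / (4 + 0.85 * 365) * 29.1
= 365 / 314.25 * 29.1
= 33.8 MPa

33.8


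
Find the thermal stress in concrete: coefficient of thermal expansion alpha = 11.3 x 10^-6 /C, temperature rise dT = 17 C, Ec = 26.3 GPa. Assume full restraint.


sigma = alpha * dT * Ec
= 11.3e-6 * 17 * 26.3 * 1000
= 5.052 MPa

5.052


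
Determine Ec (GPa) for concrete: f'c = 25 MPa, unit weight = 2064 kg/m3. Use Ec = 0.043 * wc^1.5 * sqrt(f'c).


Ec = 0.043 * 2064^1.5 * sqrt(25) / 1000
= 20.16 GPa

20.16


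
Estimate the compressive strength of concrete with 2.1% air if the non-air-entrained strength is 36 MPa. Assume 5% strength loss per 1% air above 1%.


Strength loss = (2.1 - 1) * 5 = 5.5%
f'c = 36 * (1 - 5.5/100)
= 34.02 MPa

34.02


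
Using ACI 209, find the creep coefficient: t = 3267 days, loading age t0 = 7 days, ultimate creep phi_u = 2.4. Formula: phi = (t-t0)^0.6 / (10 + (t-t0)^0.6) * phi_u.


dt = 3267 - 7 = 3260
phi = 3260^0.6 / (10 + 3260^0.6) * 2.4
= 2.226

2.226


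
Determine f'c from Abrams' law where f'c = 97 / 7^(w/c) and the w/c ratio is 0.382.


f'c = 97 / 7^0.382
= 97 / 2.103
= 46.13 MPa

46.13


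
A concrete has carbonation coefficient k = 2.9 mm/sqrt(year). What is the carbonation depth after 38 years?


depth = k * sqrt(t)
= 2.9 * sqrt(38)
= 17.88 mm

17.88


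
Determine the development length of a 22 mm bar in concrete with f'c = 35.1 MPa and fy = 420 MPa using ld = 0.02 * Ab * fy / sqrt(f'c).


Ab = pi * 22^2 / 4 = 380.133 mm2
ld = 0.02 * 380.133 * 420 / sqrt(35.1)
= 539.0 mm

539.0


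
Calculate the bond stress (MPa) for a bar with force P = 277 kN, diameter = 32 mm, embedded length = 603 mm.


u = P / (pi * db * ld)
= 277 * 1000 / (pi * 32 * 603)
= 4.569 MPa

4.569


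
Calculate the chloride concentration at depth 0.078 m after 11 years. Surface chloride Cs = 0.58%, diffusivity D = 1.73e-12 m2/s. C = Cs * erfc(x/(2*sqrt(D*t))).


t_seconds = 11 * 365.25 * 24 * 3600 = 347133600.0 s
arg = 0.078 / (2 * sqrt(1.73e-12 * 347133600.0))
= 1.5915
erfc(1.5915) = 0.0244
C = 0.58 * 0.0244 = 0.0142%

0.0142


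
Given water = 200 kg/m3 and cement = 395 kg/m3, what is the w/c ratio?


w/c = water / cement
w/c = 200 / 395 = 0.506

0.506


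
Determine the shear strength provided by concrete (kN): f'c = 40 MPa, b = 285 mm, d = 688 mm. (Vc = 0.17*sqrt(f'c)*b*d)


Vc = 0.17 * sqrt(40) * 285 * 688 / 1000
= 210.82 kN

210.82


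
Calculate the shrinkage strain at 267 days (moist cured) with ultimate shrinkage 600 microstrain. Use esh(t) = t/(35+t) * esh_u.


esh(267) = 267 / (35 + 267) * 600
= 267 / 302 * 600
= 530.5 microstrain

530.5


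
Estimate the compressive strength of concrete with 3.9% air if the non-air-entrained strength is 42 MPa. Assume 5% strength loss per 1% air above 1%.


Strength loss = (3.9 - 1) * 5 = 14.5%
f'c = 42 * (1 - 14.5/100)
= 35.91 MPa

35.91


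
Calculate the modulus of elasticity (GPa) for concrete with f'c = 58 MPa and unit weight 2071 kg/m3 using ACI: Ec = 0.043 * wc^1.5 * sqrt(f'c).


Ec = 0.043 * 2071^1.5 * sqrt(58) / 1000
= 30.86 GPa

30.86


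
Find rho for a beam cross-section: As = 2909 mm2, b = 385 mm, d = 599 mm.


rho = As / (b * d)
= 2909 / (385 * 599)
= 0.0126

0.0126


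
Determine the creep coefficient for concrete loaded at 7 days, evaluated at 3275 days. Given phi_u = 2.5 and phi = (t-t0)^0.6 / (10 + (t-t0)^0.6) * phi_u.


dt = 3275 - 7 = 3268
phi = 3268^0.6 / (10 + 3268^0.6) * 2.5
= 2.319

2.319


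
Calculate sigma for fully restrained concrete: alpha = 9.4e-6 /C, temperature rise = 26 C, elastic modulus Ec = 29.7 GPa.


sigma = alpha * dT * Ec
= 9.4e-6 * 26 * 29.7 * 1000
= 7.259 MPa

7.259


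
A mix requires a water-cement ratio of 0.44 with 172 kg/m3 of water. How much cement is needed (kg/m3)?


Cement = water / (w/c)
= 172 / 0.44
= 390.9 kg/m3

390.9


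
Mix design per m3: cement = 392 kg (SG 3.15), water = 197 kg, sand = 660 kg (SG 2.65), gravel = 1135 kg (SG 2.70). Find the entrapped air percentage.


Vol cement = 392 / (3.15 * 1000) = 0.124444 m3
Vol water = 197 / 1000 = 0.197 m3
Vol sand = 660 / (2.65 * 1000) = 0.249057 m3
Vol gravel = 1135 / (2.70 * 1000) = 0.42037 m3
Total solid + water volume = 0.990871 m3
Air = (1 - 0.990871) * 100 = 0.91%

0.91


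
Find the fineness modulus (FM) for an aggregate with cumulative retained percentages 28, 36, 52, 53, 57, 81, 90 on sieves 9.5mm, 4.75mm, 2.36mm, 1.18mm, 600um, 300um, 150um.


FM = sum(cumulative % retained) / 100
= 397 / 100
= 3.97

3.97


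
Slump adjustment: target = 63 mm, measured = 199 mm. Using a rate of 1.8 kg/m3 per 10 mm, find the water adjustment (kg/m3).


Difference = 63 - 199 = -136 mm
Water adjustment = -136 * 1.8 / 10 = -24.5 kg/m3

-24.5


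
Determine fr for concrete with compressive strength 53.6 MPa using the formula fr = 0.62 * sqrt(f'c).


fr = 0.62 * sqrt(53.6)
= 4.539 MPa

4.539


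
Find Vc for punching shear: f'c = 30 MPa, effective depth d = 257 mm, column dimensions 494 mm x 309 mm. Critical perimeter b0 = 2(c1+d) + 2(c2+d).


b0 = 2*(494 + 257) + 2*(309 + 257) = 2634 mm
Vc = 0.33 * sqrt(30) * 2634 * 257 / 1000
= 1223.55 kN

1223.55


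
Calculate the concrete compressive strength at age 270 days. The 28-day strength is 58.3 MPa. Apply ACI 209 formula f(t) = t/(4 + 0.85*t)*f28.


f(270) = 270 / (4 + 0.85 * 270) * 58.3
= 270 / 233.5 * 58.3
= 67.41 MPa

67.41


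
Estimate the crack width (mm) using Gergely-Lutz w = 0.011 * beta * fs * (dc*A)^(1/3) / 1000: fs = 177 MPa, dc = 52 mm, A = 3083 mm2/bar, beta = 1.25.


w = 0.011 * beta * fs * (dc * A)^(1/3) / 1000
= 0.011 * 1.25 * 177 * (52 * 3083)^(1/3) / 1000
= 0.132 mm

0.132


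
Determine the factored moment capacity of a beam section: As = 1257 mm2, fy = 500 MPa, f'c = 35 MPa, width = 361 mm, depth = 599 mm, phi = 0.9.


a = As * fy / (0.85 * f'c * b)
= 1257 * 500 / (0.85 * 35 * 361)
= 58.5209 mm
Mn = As * fy * (d - a/2) / 10^6
= 358.0813 kN-m
phi*Mn = 0.9 * 358.0813 = 322.27 kN-m

322.27


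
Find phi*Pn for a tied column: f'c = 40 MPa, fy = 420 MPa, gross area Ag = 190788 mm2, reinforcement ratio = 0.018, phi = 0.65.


Ast = rho * Ag = 0.018 * 190788 = 3434.184 mm2
phi*Pn = 0.65 * 0.80 * (0.85 * 40 * (190788 - 3434.184) + 420 * 3434.184) / 1000
= 4062.44 kN

4062.44


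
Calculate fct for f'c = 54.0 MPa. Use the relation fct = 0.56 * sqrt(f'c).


fct = 0.56 * sqrt(54.0)
= 0.56 * 7.348
= 4.115 MPa

4.115


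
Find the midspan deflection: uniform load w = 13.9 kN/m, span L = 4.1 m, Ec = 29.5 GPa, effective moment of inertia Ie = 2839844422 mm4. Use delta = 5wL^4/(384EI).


Convert: L = 4.1 m = 4100 mm, Ec = 29.5 GPa = 29500 MPa
delta = 5 * 13.9 * 4100^4 / (384 * 29500 * 2839844422)
= 0.61 mm

0.61


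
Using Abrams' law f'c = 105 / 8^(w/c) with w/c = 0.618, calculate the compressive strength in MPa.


f'c = 105 / 8^0.618
= 105 / 3.615
= 29.05 MPa

29.05


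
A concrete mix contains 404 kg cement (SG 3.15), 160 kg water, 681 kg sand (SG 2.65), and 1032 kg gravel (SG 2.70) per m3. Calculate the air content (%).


Vol cement = 404 / (3.15 * 1000) = 0.128254 m3
Vol water = 160 / 1000 = 0.16 m3
Vol sand = 681 / (2.65 * 1000) = 0.256981 m3
Vol gravel = 1032 / (2.70 * 1000) = 0.382222 m3
Total solid + water volume = 0.927457 m3
Air = (1 - 0.927457) * 100 = 7.25%

7.25


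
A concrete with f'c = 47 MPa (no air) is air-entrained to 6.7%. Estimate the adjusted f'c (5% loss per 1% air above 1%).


Strength loss = (6.7 - 1) * 5 = 28.5%
f'c = 47 * (1 - 28.5/100)
= 33.61 MPa

33.61


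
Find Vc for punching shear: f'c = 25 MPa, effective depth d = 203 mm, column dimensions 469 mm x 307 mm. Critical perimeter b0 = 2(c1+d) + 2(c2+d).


b0 = 2*(469 + 203) + 2*(307 + 203) = 2364 mm
Vc = 0.33 * sqrt(25) * 2364 * 203 / 1000
= 791.82 kN

791.82


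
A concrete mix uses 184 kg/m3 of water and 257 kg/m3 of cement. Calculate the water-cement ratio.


w/c = water / cement
w/c = 184 / 257 = 0.716

0.716


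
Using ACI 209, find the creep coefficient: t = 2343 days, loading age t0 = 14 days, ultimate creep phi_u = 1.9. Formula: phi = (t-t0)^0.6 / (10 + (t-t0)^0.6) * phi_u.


dt = 2343 - 14 = 2329
phi = 2329^0.6 / (10 + 2329^0.6) * 1.9
= 1.734

1.734


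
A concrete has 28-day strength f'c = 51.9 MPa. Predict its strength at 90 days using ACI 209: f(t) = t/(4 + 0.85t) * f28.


f(90) = 90 / (4 + 0.85 * 90) * 51.9
= 90 / 80.5 * 51.9
= 58.02 MPa

58.02


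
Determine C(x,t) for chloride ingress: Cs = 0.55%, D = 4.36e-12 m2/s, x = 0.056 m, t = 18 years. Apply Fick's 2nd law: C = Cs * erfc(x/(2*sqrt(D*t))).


t_seconds = 18 * 365.25 * 24 * 3600 = 568036800.0 s
arg = 0.056 / (2 * sqrt(4.36e-12 * 568036800.0))
= 0.5626
erfc(0.5626) = 0.4262
C = 0.55 * 0.4262 = 0.2344%

0.2344


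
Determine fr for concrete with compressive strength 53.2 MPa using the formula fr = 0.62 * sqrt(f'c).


fr = 0.62 * sqrt(53.2)
= 4.522 MPa

4.522


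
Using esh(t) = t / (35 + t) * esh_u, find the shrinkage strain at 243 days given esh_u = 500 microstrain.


esh(243) = 243 / (35 + 243) * 500
= 243 / 278 * 500
= 437.1 microstrain

437.1


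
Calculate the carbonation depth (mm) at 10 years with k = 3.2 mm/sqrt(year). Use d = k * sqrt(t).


depth = k * sqrt(t)
= 3.2 * sqrt(10)
= 10.12 mm

10.12


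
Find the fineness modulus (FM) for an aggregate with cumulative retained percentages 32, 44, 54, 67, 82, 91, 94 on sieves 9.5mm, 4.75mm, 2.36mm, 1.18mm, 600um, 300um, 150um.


FM = sum(cumulative % retained) / 100
= 464 / 100
= 4.64

4.64


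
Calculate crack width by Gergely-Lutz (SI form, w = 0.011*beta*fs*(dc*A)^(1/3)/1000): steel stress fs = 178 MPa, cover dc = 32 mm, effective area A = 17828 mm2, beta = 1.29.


w = 0.011 * beta * fs * (dc * A)^(1/3) / 1000
= 0.011 * 1.29 * 178 * (32 * 17828)^(1/3) / 1000
= 0.209 mm

0.209


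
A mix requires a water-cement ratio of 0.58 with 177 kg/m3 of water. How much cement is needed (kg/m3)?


Cement = water / (w/c)
= 177 / 0.58
= 305.2 kg/m3

305.2


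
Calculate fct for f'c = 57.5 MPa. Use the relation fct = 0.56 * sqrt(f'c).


fct = 0.56 * sqrt(57.5)
= 0.56 * 7.583
= 4.246 MPa

4.246


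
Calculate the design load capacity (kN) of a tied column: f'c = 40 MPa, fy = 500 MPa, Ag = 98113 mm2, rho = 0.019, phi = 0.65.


Ast = rho * Ag = 0.019 * 98113 = 1864.147 mm2
phi*Pn = 0.65 * 0.80 * (0.85 * 40 * (98113 - 1864.147) + 500 * 1864.147) / 1000
= 2186.36 kN

2186.36


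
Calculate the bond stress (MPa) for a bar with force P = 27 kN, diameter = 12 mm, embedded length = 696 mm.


u = P / (pi * db * ld)
= 27 * 1000 / (pi * 12 * 696)
= 1.029 MPa

1.029


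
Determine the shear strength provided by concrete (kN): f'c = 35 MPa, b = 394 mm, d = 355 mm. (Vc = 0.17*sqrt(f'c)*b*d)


Vc = 0.17 * sqrt(35) * 394 * 355 / 1000
= 140.67 kN

140.67


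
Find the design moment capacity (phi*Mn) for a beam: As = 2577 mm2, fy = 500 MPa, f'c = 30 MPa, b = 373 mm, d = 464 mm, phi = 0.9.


a = As * fy / (0.85 * f'c * b)
= 2577 * 500 / (0.85 * 30 * 373)
= 135.4676 mm
Mn = As * fy * (d - a/2) / 10^6
= 510.589 kN-m
phi*Mn = 0.9 * 510.589 = 459.53 kN-m

459.53


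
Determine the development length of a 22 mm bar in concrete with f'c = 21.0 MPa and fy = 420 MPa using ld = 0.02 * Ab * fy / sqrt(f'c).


Ab = pi * 22^2 / 4 = 380.133 mm2
ld = 0.02 * 380.133 * 420 / sqrt(21.0)
= 696.8 mm

696.8


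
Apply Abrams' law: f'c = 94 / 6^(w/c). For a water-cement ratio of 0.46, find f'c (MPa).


f'c = 94 / 6^0.46
= 94 / 2.28
= 41.23 MPa

41.23


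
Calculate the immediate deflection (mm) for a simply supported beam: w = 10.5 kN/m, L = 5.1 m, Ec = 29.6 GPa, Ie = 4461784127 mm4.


Convert: L = 5.1 m = 5100 mm, Ec = 29.6 GPa = 29600 MPa
delta = 5 * 10.5 * 5100^4 / (384 * 29600 * 4461784127)
= 0.7 mm

0.7


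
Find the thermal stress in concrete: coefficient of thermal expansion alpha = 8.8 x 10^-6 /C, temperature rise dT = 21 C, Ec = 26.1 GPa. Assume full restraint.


sigma = alpha * dT * Ec
= 8.8e-6 * 21 * 26.1 * 1000
= 4.823 MPa

4.823


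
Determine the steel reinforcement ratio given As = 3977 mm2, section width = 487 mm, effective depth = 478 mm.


rho = As / (b * d)
= 3977 / (487 * 478)
= 0.0171

0.0171


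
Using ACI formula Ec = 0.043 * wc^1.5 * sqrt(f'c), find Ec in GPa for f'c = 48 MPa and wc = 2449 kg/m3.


Ec = 0.043 * 2449^1.5 * sqrt(48) / 1000
= 36.11 GPa

36.11


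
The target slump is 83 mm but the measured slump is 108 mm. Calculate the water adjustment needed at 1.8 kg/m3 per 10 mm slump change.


Difference = 83 - 108 = -25 mm
Water adjustment = -25 * 1.8 / 10 = -4.5 kg/m3

-4.5


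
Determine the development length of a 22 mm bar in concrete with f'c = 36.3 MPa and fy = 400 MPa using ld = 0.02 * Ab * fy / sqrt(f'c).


Ab = pi * 22^2 / 4 = 380.133 mm2
ld = 0.02 * 380.133 * 400 / sqrt(36.3)
= 504.7 mm

504.7


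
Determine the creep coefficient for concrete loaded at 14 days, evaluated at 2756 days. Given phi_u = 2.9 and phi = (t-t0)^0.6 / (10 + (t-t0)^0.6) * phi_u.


dt = 2756 - 14 = 2742
phi = 2742^0.6 / (10 + 2742^0.6) * 2.9
= 2.669

2.669


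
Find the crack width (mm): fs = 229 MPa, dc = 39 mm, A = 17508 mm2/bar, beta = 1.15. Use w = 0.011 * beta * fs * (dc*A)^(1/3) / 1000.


w = 0.011 * beta * fs * (dc * A)^(1/3) / 1000
= 0.011 * 1.15 * 229 * (39 * 17508)^(1/3) / 1000
= 0.255 mm

0.255


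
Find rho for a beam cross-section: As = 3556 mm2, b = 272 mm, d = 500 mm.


rho = As / (b * d)
= 3556 / (272 * 500)
= 0.0261

0.0261


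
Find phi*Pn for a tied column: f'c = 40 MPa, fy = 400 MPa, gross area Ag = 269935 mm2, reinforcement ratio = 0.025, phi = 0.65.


Ast = rho * Ag = 0.025 * 269935 = 6748.375 mm2
phi*Pn = 0.65 * 0.80 * (0.85 * 40 * (269935 - 6748.375) + 400 * 6748.375) / 1000
= 6056.8 kN

6056.8


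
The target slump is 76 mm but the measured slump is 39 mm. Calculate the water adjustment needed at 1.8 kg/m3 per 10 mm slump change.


Difference = 76 - 39 = 37 mm
Water adjustment = 37 * 1.8 / 10 = 6.7 kg/m3

6.7


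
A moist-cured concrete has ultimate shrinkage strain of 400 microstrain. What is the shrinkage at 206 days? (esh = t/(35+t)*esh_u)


esh(206) = 206 / (35 + 206) * 400
= 206 / 241 * 400
= 341.9 microstrain

341.9


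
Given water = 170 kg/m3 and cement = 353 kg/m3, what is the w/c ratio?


w/c = water / cement
w/c = 170 / 353 = 0.482

0.482


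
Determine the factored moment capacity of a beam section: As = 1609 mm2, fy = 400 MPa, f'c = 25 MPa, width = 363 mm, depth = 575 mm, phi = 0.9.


a = As * fy / (0.85 * f'c * b)
= 1609 * 400 / (0.85 * 25 * 363)
= 83.4354 mm
Mn = As * fy * (d - a/2) / 10^6
= 343.2205 kN-m
phi*Mn = 0.9 * 343.2205 = 308.9 kN-m

308.9


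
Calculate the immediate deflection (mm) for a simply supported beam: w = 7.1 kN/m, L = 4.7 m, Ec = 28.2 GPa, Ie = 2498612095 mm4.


Convert: L = 4.7 m = 4700 mm, Ec = 28.2 GPa = 28200 MPa
delta = 5 * 7.1 * 4700^4 / (384 * 28200 * 2498612095)
= 0.64 mm

0.64


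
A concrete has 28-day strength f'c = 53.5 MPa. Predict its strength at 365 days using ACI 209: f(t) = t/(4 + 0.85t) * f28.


f(365) = 365 / (4 + 0.85 * 365) * 53.5
= 365 / 314.25 * 53.5
= 62.14 MPa

62.14


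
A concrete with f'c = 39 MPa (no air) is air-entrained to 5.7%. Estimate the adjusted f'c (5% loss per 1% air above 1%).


Strength loss = (5.7 - 1) * 5 = 23.5%
f'c = 39 * (1 - 23.5/100)
= 29.84 MPa

29.84


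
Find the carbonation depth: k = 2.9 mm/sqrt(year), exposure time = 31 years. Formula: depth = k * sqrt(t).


depth = k * sqrt(t)
= 2.9 * sqrt(31)
= 16.15 mm

16.15


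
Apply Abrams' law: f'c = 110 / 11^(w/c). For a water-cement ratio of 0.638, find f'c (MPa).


f'c = 110 / 11^0.638
= 110 / 4.618
= 23.82 MPa

23.82


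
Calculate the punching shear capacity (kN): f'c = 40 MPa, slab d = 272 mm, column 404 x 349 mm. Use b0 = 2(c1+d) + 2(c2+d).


b0 = 2*(404 + 272) + 2*(349 + 272) = 2594 mm
Vc = 0.33 * sqrt(40) * 2594 * 272 / 1000
= 1472.59 kN

1472.59


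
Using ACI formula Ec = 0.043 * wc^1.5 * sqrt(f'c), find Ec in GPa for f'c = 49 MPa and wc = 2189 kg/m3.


Ec = 0.043 * 2189^1.5 * sqrt(49) / 1000
= 30.83 GPa

30.83


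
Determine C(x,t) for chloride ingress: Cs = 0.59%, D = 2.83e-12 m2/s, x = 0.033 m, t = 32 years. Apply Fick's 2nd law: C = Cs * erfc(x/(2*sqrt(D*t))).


t_seconds = 32 * 365.25 * 24 * 3600 = 1009843200.0 s
arg = 0.033 / (2 * sqrt(2.83e-12 * 1009843200.0))
= 0.3086
erfc(0.3086) = 0.6625
C = 0.59 * 0.6625 = 0.3909%

0.3909


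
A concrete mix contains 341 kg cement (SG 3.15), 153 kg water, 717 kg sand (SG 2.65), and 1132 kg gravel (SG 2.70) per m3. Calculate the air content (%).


Vol cement = 341 / (3.15 * 1000) = 0.108254 m3
Vol water = 153 / 1000 = 0.153 m3
Vol sand = 717 / (2.65 * 1000) = 0.270566 m3
Vol gravel = 1132 / (2.70 * 1000) = 0.419259 m3
Total solid + water volume = 0.951079 m3
Air = (1 - 0.951079) * 100 = 4.89%

4.89


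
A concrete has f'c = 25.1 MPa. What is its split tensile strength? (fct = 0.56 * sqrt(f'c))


fct = 0.56 * sqrt(25.1)
= 0.56 * 5.01
= 2.806 MPa

2.806


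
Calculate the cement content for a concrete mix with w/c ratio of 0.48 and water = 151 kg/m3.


Cement = water / (w/c)
= 151 / 0.48
= 314.6 kg/m3

314.6


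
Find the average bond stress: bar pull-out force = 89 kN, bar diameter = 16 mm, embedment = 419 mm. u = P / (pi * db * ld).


u = P / (pi * db * ld)
= 89 * 1000 / (pi * 16 * 419)
= 4.226 MPa

4.226


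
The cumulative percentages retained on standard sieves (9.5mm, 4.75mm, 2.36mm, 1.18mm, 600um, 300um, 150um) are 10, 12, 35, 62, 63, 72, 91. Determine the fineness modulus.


FM = sum(cumulative % retained) / 100
= 345 / 100
= 3.45

3.45


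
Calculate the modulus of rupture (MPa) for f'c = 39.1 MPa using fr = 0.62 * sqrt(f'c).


fr = 0.62 * sqrt(39.1)
= 3.877 MPa

3.877


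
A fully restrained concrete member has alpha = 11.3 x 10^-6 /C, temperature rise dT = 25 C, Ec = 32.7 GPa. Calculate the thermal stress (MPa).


sigma = alpha * dT * Ec
= 11.3e-6 * 25 * 32.7 * 1000
= 9.238 MPa

9.238


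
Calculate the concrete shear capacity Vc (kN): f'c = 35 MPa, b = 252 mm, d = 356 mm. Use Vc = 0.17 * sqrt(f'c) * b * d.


Vc = 0.17 * sqrt(35) * 252 * 356 / 1000
= 90.23 kN

90.23


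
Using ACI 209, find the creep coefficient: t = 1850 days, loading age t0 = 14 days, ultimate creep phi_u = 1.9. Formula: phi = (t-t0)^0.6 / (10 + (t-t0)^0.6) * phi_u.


dt = 1850 - 14 = 1836
phi = 1836^0.6 / (10 + 1836^0.6) * 1.9
= 1.712

1.712


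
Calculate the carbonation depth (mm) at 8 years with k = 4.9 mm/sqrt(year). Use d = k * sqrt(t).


depth = k * sqrt(t)
= 4.9 * sqrt(8)
= 13.86 mm

13.86


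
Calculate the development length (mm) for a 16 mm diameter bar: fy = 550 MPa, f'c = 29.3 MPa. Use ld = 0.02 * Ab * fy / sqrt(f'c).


Ab = pi * 16^2 / 4 = 201.062 mm2
ld = 0.02 * 201.062 * 550 / sqrt(29.3)
= 408.6 mm

408.6


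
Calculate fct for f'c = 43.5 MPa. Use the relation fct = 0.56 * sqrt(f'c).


fct = 0.56 * sqrt(43.5)
= 0.56 * 6.595
= 3.693 MPa

3.693


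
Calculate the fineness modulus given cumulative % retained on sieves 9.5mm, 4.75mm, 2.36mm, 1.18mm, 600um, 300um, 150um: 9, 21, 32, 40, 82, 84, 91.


FM = sum(cumulative % retained) / 100
= 359 / 100
= 3.59

3.59


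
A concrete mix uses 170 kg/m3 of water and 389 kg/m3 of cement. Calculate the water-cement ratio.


w/c = water / cement
w/c = 170 / 389 = 0.437

0.437


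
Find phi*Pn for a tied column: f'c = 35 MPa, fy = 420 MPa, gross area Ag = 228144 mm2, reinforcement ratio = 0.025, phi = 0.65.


Ast = rho * Ag = 0.025 * 228144 = 5703.6 mm2
phi*Pn = 0.65 * 0.80 * (0.85 * 35 * (228144 - 5703.6) + 420 * 5703.6) / 1000
= 4686.82 kN

4686.82


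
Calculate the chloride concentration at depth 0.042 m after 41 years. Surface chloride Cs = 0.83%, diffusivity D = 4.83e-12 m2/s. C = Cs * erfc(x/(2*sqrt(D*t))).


t_seconds = 41 * 365.25 * 24 * 3600 = 1293861600.0 s
arg = 0.042 / (2 * sqrt(4.83e-12 * 1293861600.0))
= 0.2656
erfc(0.2656) = 0.7072
C = 0.83 * 0.7072 = 0.5869%

0.5869


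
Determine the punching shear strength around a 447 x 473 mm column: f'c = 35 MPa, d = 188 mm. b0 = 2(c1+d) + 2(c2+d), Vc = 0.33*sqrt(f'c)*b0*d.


b0 = 2*(447 + 188) + 2*(473 + 188) = 2592 mm
Vc = 0.33 * sqrt(35) * 2592 * 188 / 1000
= 951.35 kN

951.35


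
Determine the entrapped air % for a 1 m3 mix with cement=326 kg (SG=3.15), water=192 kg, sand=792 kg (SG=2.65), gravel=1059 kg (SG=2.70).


Vol cement = 326 / (3.15 * 1000) = 0.103492 m3
Vol water = 192 / 1000 = 0.192 m3
Vol sand = 792 / (2.65 * 1000) = 0.298868 m3
Vol gravel = 1059 / (2.70 * 1000) = 0.392222 m3
Total solid + water volume = 0.986582 m3
Air = (1 - 0.986582) * 100 = 1.34%

1.34


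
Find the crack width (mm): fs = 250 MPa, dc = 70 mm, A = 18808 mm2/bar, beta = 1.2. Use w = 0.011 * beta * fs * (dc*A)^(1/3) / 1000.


w = 0.011 * beta * fs * (dc * A)^(1/3) / 1000
= 0.011 * 1.2 * 250 * (70 * 18808)^(1/3) / 1000
= 0.362 mm

0.362


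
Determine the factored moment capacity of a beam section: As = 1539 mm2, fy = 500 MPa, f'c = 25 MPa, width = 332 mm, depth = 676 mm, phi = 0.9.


a = As * fy / (0.85 * f'c * b)
= 1539 * 500 / (0.85 * 25 * 332)
= 109.0716 mm
Mn = As * fy * (d - a/2) / 10^6
= 478.2167 kN-m
phi*Mn = 0.9 * 478.2167 = 430.4 kN-m

430.4


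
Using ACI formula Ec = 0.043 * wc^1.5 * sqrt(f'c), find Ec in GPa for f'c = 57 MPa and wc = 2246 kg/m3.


Ec = 0.043 * 2246^1.5 * sqrt(57) / 1000
= 34.56 GPa

34.56


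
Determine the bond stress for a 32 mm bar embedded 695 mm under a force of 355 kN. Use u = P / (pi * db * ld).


u = P / (pi * db * ld)
= 355 * 1000 / (pi * 32 * 695)
= 5.081 MPa

5.081


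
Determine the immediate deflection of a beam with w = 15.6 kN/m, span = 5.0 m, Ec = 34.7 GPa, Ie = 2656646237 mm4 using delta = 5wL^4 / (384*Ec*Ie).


Convert: L = 5.0 m = 5000 mm, Ec = 34.7 GPa = 34700 MPa
delta = 5 * 15.6 * 5000^4 / (384 * 34700 * 2656646237)
= 1.38 mm

1.38


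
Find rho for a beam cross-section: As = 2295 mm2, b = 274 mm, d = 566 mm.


rho = As / (b * d)
= 2295 / (274 * 566)
= 0.0148

0.0148


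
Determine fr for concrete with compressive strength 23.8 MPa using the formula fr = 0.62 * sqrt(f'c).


fr = 0.62 * sqrt(23.8)
= 3.025 MPa

3.025


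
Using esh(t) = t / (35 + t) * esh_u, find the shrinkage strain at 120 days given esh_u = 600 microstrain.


esh(120) = 120 / (35 + 120) * 600
= 120 / 155 * 600
= 464.5 microstrain

464.5


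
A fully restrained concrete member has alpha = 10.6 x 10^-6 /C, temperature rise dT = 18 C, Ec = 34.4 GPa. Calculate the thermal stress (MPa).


sigma = alpha * dT * Ec
= 10.6e-6 * 18 * 34.4 * 1000
= 6.564 MPa

6.564


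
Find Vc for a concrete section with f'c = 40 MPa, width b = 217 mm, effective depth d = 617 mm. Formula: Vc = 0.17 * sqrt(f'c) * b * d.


Vc = 0.17 * sqrt(40) * 217 * 617 / 1000
= 143.95 kN

143.95


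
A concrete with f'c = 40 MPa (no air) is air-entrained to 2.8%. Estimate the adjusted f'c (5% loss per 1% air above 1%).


Strength loss = (2.8 - 1) * 5 = 9.0%
f'c = 40 * (1 - 9.0/100)
= 36.4 MPa

36.4


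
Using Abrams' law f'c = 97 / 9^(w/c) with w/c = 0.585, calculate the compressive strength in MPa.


f'c = 97 / 9^0.585
= 97 / 3.616
= 26.83 MPa

26.83


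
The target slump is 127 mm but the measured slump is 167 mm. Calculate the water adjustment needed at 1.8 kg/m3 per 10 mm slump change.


Difference = 127 - 167 = -40 mm
Water adjustment = -40 * 1.8 / 10 = -7.2 kg/m3

-7.2


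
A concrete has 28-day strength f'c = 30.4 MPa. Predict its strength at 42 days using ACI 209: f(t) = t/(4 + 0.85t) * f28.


f(42) = 42 / (4 + 0.85 * 42) * 30.4
= 42 / 39.7 * 30.4
= 32.16 MPa

32.16


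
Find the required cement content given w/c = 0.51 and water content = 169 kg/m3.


Cement = water / (w/c)
= 169 / 0.51
= 331.4 kg/m3

331.4


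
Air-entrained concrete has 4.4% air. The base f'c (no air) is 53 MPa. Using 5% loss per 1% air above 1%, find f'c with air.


Strength loss = (4.4 - 1) * 5 = 17.0%
f'c = 53 * (1 - 17.0/100)
= 43.99 MPa

43.99


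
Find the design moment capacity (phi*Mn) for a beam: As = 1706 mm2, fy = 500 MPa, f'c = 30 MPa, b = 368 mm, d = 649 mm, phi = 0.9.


a = As * fy / (0.85 * f'c * b)
= 1706 * 500 / (0.85 * 30 * 368)
= 90.8994 mm
Mn = As * fy * (d - a/2) / 10^6
= 514.8284 kN-m
phi*Mn = 0.9 * 514.8284 = 463.35 kN-m

463.35


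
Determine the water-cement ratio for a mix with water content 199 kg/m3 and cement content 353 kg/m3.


w/c = water / cement
w/c = 199 / 353 = 0.564

0.564


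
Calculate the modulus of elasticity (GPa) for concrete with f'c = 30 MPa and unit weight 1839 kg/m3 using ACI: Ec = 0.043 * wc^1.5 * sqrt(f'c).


Ec = 0.043 * 1839^1.5 * sqrt(30) / 1000
= 18.57 GPa

18.57


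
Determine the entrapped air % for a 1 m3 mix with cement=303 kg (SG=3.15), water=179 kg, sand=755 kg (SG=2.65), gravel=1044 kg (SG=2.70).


Vol cement = 303 / (3.15 * 1000) = 0.09619 m3
Vol water = 179 / 1000 = 0.179 m3
Vol sand = 755 / (2.65 * 1000) = 0.284906 m3
Vol gravel = 1044 / (2.70 * 1000) = 0.386667 m3
Total solid + water volume = 0.946763 m3
Air = (1 - 0.946763) * 100 = 5.32%

5.32


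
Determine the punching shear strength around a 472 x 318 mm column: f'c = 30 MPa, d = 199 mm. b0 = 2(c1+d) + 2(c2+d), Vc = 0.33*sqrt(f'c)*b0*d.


b0 = 2*(472 + 199) + 2*(318 + 199) = 2376 mm
Vc = 0.33 * sqrt(30) * 2376 * 199 / 1000
= 854.62 kN

854.62


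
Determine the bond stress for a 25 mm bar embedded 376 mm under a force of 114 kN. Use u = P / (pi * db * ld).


u = P / (pi * db * ld)
= 114 * 1000 / (pi * 25 * 376)
= 3.86 MPa

3.86


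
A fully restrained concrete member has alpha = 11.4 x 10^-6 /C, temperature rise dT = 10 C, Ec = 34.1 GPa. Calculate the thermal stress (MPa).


sigma = alpha * dT * Ec
= 11.4e-6 * 10 * 34.1 * 1000
= 3.887 MPa

3.887


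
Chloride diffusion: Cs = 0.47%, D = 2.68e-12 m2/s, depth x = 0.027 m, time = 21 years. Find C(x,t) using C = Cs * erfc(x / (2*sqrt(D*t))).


t_seconds = 21 * 365.25 * 24 * 3600 = 662709600.0 s
arg = 0.027 / (2 * sqrt(2.68e-12 * 662709600.0))
= 0.3203
erfc(0.3203) = 0.6505
C = 0.47 * 0.6505 = 0.3058%

0.3058


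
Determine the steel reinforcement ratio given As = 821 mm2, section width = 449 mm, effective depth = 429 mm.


rho = As / (b * d)
= 821 / (449 * 429)
= 0.0043

0.0043


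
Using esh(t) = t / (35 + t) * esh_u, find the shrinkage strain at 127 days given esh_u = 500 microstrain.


esh(127) = 127 / (35 + 127) * 500
= 127 / 162 * 500
= 392.0 microstrain

392.0


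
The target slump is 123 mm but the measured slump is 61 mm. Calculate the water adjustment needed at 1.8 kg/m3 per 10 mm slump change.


Difference = 123 - 61 = 62 mm
Water adjustment = 62 * 1.8 / 10 = 11.2 kg/m3

11.2


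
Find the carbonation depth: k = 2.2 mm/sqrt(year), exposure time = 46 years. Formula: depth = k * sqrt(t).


depth = k * sqrt(t)
= 2.2 * sqrt(46)
= 14.92 mm

14.92


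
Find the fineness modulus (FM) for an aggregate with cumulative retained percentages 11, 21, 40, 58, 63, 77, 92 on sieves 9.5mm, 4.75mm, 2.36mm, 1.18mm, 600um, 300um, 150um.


FM = sum(cumulative % retained) / 100
= 362 / 100
= 3.62

3.62


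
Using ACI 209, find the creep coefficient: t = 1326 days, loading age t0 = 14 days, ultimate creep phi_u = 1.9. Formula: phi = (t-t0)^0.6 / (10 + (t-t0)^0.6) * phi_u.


dt = 1326 - 14 = 1312
phi = 1312^0.6 / (10 + 1312^0.6) * 1.9
= 1.675

1.675


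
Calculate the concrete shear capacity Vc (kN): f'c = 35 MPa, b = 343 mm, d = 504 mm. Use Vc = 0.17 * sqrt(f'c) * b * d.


Vc = 0.17 * sqrt(35) * 343 * 504 / 1000
= 173.86 kN

173.86


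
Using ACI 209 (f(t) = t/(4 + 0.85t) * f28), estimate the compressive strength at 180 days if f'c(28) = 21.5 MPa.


f(180) = 180 / (4 + 0.85 * 180) * 21.5
= 180 / 157.0 * 21.5
= 24.65 MPa

24.65


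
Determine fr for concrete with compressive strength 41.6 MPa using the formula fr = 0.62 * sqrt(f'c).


fr = 0.62 * sqrt(41.6)
= 3.999 MPa

3.999


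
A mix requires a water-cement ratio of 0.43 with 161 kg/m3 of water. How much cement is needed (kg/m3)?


Cement = water / (w/c)
= 161 / 0.43
= 374.4 kg/m3

374.4


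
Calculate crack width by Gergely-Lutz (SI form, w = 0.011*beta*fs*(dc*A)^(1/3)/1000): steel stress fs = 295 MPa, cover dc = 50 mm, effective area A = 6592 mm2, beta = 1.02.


w = 0.011 * beta * fs * (dc * A)^(1/3) / 1000
= 0.011 * 1.02 * 295 * (50 * 6592)^(1/3) / 1000
= 0.229 mm

0.229


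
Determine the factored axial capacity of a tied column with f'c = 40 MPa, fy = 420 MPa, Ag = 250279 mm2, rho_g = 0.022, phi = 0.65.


Ast = rho * Ag = 0.022 * 250279 = 5506.138 mm2
phi*Pn = 0.65 * 0.80 * (0.85 * 40 * (250279 - 5506.138) + 420 * 5506.138) / 1000
= 5530.12 kN

5530.12


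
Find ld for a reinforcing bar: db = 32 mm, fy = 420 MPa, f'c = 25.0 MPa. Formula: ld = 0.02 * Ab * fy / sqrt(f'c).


Ab = pi * 32^2 / 4 = 804.248 mm2
ld = 0.02 * 804.248 * 420 / sqrt(25.0)
= 1351.1 mm

1351.1
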